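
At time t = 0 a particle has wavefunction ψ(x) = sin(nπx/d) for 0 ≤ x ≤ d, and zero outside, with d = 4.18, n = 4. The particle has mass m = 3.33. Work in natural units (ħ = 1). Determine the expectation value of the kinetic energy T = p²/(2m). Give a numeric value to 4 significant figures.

T = −(ħ²/2m) d²/dx², so ⟨T⟩ = −(ħ²/2m) ∫ ψ*·ψ'' dx / ∫|ψ|² dx; with m = 3.33.
d/dx sin(nπx/d) = (nπ/d)·cos(nπx/d) and d²/dx² sin(nπx/d) = −(nπ/d)²·sin(nπx/d); on 0 ≤ x ≤ d, ∫sin²(nπx/d) dx = d/2 and ∫sin(nπx/d)·cos(nπx/d) dx = 0.
State is unnormalized: ∫|ψ|² dx = 2.0900, and ∫ψ*·(−ħ²/2m · ψ'') dx = 2.8362, so ⟨T⟩ = 2.8362 / 2.0900.
⟨T⟩ = 1.3570.

1.357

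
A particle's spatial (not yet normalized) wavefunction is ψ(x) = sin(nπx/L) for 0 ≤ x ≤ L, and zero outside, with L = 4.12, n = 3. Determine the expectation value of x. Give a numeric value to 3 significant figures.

⟨x⟩ = ∫ x·|ψ|² dx / ∫|ψ|² dx (integrals over the domain).
With sin²θ = (1 − cos2θ)/2 on 0 ≤ x ≤ L: ∫sin²(nπx/L) dx = L/2, ∫x·sin²(nπx/L) dx = L²/4, ∫x²·sin²(nπx/L) dx = L³·(1/6 − 1/(4n²π²)); higher powers xᵏ the same way, integrating xᵏ·cos(2nπx/L) by parts.
State is unnormalized: ∫|ψ|² dx = 2.0600, and ∫ψ*·x·ψ dx = 4.2436, so ⟨x⟩ = 4.2436 / 2.0600.
⟨x⟩ = 2.0600.

2.06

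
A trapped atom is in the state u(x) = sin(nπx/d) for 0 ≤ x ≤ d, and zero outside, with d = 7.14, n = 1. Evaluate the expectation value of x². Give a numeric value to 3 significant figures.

⟨x²⟩ = ∫ x²·|u|² dx / ∫|u|² dx (integrals over the domain).
With sin²θ = (1 − cos2θ)/2 on 0 ≤ x ≤ d: ∫sin²(nπx/d) dx = d/2, ∫x·sin²(nπx/d) dx = d²/4, ∫x²·sin²(nπx/d) dx = d³·(1/6 − 1/(4n²π²)); higher powers xᵏ the same way, integrating xᵏ·cos(2nπx/d) by parts.
State is unnormalized: ∫|u|² dx = 3.5700, and ∫u*·x²·u dx = 51.446, so ⟨x²⟩ = 51.446 / 3.5700.
⟨x²⟩ = 14.411.

14.4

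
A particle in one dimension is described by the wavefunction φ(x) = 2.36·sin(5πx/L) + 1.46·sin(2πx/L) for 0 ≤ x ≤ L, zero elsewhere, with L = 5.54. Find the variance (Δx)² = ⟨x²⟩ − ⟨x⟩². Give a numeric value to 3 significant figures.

2.40

Compute ⟨x⟩ and ⟨x²⟩ separately, then (Δx)² = ⟨x²⟩ − ⟨x⟩².
On 0 ≤ x ≤ L (j ≠ l): ∫sin²(jπx/L) dx = L/2, ∫sin(jπx/L)·sin(lπx/L) dx = 0; diagonal moments ∫x·sin²(jπx/L) dx = L²/4, ∫x²·sin²(jπx/L) dx = L³·(1/6 − 1/(4j²π²)); cross terms ∫x·sin(jπx/L)·sin(lπx/L) dx = 0 for j + l even and −4jlL²/(π²(j² − l²)²) for j + l odd, ∫x²·sin(jπx/L)·sin(lπx/L) dx = (−1)^(j+l)·4jlL³/(π²(j² − l²)²); higher powers the same way via product-to-sum and parts.
Normalization: ∫|φ|² dx = 21.332.
⟨x⟩ = 2.6789 and ⟨x²⟩ = 9.5732.
(Δx)² = 9.5732 − (2.6789)² = 2.3968.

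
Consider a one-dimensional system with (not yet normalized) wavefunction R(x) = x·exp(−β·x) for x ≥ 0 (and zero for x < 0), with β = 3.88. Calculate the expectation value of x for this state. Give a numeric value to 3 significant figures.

0.387

⟨x⟩ = ∫ x·|R|² dx / ∫|R|² dx (integrals over the domain).
Every integrand reduces to terms xʲ·e^(−2βx) on [0, ∞); use ∫₀^∞ xʲ·e^(−2βx) dx = j!/(2β)^(j+1).
State is unnormalized: ∫|R|² dx = 0.0042800, and ∫R*·x·R dx = 0.0016546, so ⟨x⟩ = 0.0016546 / 0.0042800.
⟨x⟩ = 0.38660.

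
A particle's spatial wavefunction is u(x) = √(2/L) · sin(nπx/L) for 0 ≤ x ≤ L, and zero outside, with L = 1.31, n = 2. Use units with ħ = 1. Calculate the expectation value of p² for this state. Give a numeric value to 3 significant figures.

23.0

p² u = −ħ² d²u/dx²; ⟨p²⟩ = −ħ² ∫ u*·u'' dx.
d/dx sin(nπx/L) = (nπ/L)·cos(nπx/L) and d²/dx² sin(nπx/L) = −(nπ/L)²·sin(nπx/L); on 0 ≤ x ≤ L, ∫sin²(nπx/L) dx = L/2 and ∫sin(nπx/L)·cos(nπx/L) dx = 0.
⟨p²⟩ = 23.005.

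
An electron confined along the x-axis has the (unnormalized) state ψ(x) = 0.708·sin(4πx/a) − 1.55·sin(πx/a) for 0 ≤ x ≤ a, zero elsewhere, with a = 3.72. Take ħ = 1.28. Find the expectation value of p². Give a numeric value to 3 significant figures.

4.19

p² ψ = −ħ² d²ψ/dx²; ⟨p²⟩ = −ħ² ∫ ψ*·ψ'' dx / ∫|ψ|² dx.
d²/dx² sin(jπx/a) = −(jπ/a)²·sin(jπx/a); on 0 ≤ x ≤ a, ∫sin²(jπx/a) dx = a/2 and ∫sin(jπx/a)·sin(lπx/a) dx = 0 for j ≠ l, so only diagonal terms survive in ∫|ψ|² and ∫ψ·ψ″; ∫ψ·ψ′ dx = [ψ²/2] between the walls = 0.
State is unnormalized: ∫|ψ|² dx = 5.4010, and ∫ψ*·(−ħ² ψ'') dx = 22.653, so ⟨p²⟩ = 22.653 / 5.4010.
⟨p²⟩ = 4.1942.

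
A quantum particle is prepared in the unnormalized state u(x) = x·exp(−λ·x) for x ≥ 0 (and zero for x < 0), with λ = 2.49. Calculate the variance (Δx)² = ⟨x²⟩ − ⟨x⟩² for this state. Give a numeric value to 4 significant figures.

Compute ⟨x⟩ and ⟨x²⟩ separately, then (Δx)² = ⟨x²⟩ − ⟨x⟩².
Every integrand reduces to terms xʲ·e^(−2λx) on [0, ∞); use ∫₀^∞ xʲ·e^(−2λx) dx = j!/(2λ)^(j+1).
Normalization: ∫|u|² dx = 0.016194.
⟨x⟩ = 0.60241 and ⟨x²⟩ = 0.48386.
(Δx)² = 0.48386 − (0.60241)² = 0.12097.

0.1210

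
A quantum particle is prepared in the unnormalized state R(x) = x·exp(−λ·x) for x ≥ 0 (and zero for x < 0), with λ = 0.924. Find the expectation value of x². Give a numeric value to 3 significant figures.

⟨x²⟩ = ∫ x²·|R|² dx / ∫|R|² dx (integrals over the domain).
Every integrand reduces to terms xʲ·e^(−2λx) on [0, ∞); use ∫₀^∞ xʲ·e^(−2λx) dx = j!/(2λ)^(j+1).
State is unnormalized: ∫|R|² dx = 0.31690, and ∫R*·x²·R dx = 1.1135, so ⟨x²⟩ = 1.1135 / 0.31690.
⟨x²⟩ = 3.5138.

3.51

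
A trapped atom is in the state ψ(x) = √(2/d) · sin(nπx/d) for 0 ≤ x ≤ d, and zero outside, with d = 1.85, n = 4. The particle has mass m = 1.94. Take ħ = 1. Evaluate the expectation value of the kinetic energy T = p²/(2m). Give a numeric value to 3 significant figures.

11.9

T = −(ħ²/2m) d²/dx², so ⟨T⟩ = −(ħ²/2m) ∫ ψ*·ψ'' dx; with m = 1.94.
d/dx sin(nπx/d) = (nπ/d)·cos(nπx/d) and d²/dx² sin(nπx/d) = −(nπ/d)²·sin(nπx/d); on 0 ≤ x ≤ d, ∫sin²(nπx/d) dx = d/2 and ∫sin(nπx/d)·cos(nπx/d) dx = 0.
⟨T⟩ = 11.892.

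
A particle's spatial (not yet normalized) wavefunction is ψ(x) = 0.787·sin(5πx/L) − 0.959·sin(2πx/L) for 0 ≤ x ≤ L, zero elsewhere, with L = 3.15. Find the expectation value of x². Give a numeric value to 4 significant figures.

3.403

⟨x²⟩ = ∫ x²·|ψ|² dx / ∫|ψ|² dx (integrals over the domain).
On 0 ≤ x ≤ L (j ≠ l): ∫sin²(jπx/L) dx = L/2, ∫sin(jπx/L)·sin(lπx/L) dx = 0; diagonal moments ∫x·sin²(jπx/L) dx = L²/4, ∫x²·sin²(jπx/L) dx = L³·(1/6 − 1/(4j²π²)); cross terms ∫x·sin(jπx/L)·sin(lπx/L) dx = 0 for j + l even and −4jlL²/(π²(j² − l²)²) for j + l odd, ∫x²·sin(jπx/L)·sin(lπx/L) dx = (−1)^(j+l)·4jlL³/(π²(j² − l²)²); higher powers the same way via product-to-sum and parts.
State is unnormalized: ∫|ψ|² dx = 2.4240, and ∫ψ*·x²·ψ dx = 8.2493, so ⟨x²⟩ = 8.2493 / 2.4240.
⟨x²⟩ = 3.4032.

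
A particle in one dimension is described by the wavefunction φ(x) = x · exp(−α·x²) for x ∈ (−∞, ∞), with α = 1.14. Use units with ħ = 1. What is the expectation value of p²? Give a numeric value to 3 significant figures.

p² φ = −ħ² d²φ/dx²; ⟨p²⟩ = −ħ² ∫ φ*·φ'' dx / ∫|φ|² dx.
Expand each integrand as polynomial × e^(−2αx²) and use ∫x^(2j)·e^(−2αx²) dx = (2j−1)!!/(4α)^j · √(π/(2α)), odd powers → 0; here √(π/(2α)) = 1.1738. Differentiate with the product rule, d/dx e^(−αx²) = −2αx·e^(−αx²).
State is unnormalized: ∫|φ|² dx = 0.25742, and ∫φ*·(−ħ² φ'') dx = 0.88038, so ⟨p²⟩ = 0.88038 / 0.25742.
⟨p²⟩ = 3.4200.

3.42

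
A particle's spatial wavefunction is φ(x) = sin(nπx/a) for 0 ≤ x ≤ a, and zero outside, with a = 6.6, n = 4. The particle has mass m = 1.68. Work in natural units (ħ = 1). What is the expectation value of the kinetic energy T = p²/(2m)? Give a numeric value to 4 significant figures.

T = −(ħ²/2m) d²/dx², so ⟨T⟩ = −(ħ²/2m) ∫ φ*·φ'' dx / ∫|φ|² dx; with m = 1.68.
d/dx sin(nπx/a) = (nπ/a)·cos(nπx/a) and d²/dx² sin(nπx/a) = −(nπ/a)²·sin(nπx/a); on 0 ≤ x ≤ a, ∫sin²(nπx/a) dx = a/2 and ∫sin(nπx/a)·cos(nπx/a) dx = 0.
State is unnormalized: ∫|φ|² dx = 3.3000, and ∫φ*·(−ħ²/2m · φ'') dx = 3.5605, so ⟨T⟩ = 3.5605 / 3.3000.
⟨T⟩ = 1.0789.

1.079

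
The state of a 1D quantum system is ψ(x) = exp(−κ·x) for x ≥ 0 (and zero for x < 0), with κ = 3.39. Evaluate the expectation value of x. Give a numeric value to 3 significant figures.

⟨x⟩ = ∫ x·|ψ|² dx / ∫|ψ|² dx (integrals over the domain).
Every integrand reduces to terms xʲ·e^(−2κx) on [0, ∞); use ∫₀^∞ xʲ·e^(−2κx) dx = j!/(2κ)^(j+1).
State is unnormalized: ∫|ψ|² dx = 0.14749, and ∫ψ*·x·ψ dx = 0.021754, so ⟨x⟩ = 0.021754 / 0.14749.
⟨x⟩ = 0.14749.

0.147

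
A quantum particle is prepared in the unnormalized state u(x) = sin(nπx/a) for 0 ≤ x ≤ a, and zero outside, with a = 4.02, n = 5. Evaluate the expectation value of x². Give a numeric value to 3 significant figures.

⟨x²⟩ = ∫ x²·|u|² dx / ∫|u|² dx (integrals over the domain).
With sin²θ = (1 − cos2θ)/2 on 0 ≤ x ≤ a: ∫sin²(nπx/a) dx = a/2, ∫x·sin²(nπx/a) dx = a²/4, ∫x²·sin²(nπx/a) dx = a³·(1/6 − 1/(4n²π²)); higher powers xᵏ the same way, integrating xᵏ·cos(2nπx/a) by parts.
State is unnormalized: ∫|u|² dx = 2.0100, and ∫u*·x²·u dx = 10.762, so ⟨x²⟩ = 10.762 / 2.0100.
⟨x²⟩ = 5.3541.

5.35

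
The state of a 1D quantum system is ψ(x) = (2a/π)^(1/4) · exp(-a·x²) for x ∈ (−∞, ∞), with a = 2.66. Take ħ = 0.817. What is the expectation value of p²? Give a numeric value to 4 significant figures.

p² ψ = −ħ² d²ψ/dx²; ⟨p²⟩ = −ħ² ∫ ψ*·ψ'' dx.
Gaussian moments: ∫x^(2j)·e^(−2ax²) dx = (2j−1)!!/(4a)^j · √(π/(2a)), odd powers integrate to 0; here √(π/(2a)) = 0.76846. Derivatives: d/dx e^(−ax²) = −2ax·e^(−ax²), d²/dx² e^(−ax²) = (4a²x² − 2a)·e^(−ax²).
⟨p²⟩ = 1.7755.

1.776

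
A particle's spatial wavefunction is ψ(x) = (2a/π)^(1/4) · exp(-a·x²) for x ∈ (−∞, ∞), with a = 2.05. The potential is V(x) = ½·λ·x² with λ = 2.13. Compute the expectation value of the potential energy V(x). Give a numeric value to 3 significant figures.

0.130

⟨V⟩ = ∫ V(x)·|ψ|² dx.
Gaussian moments: ∫x^(2j)·e^(−2ax²) dx = (2j−1)!!/(4a)^j · √(π/(2a)), odd powers integrate to 0; here √(π/(2a)) = 0.87535.
⟨V⟩ = 0.12988.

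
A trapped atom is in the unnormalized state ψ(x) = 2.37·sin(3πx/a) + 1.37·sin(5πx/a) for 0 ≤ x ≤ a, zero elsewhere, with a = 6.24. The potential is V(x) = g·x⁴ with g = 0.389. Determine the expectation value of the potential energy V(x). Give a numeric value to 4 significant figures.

⟨V⟩ = ∫ V(x)·|ψ|² dx / ∫|ψ|² dx.
On 0 ≤ x ≤ a (j ≠ l): ∫sin²(jπx/a) dx = a/2, ∫sin(jπx/a)·sin(lπx/a) dx = 0; diagonal moments ∫x·sin²(jπx/a) dx = a²/4, ∫x²·sin²(jπx/a) dx = a³·(1/6 − 1/(4j²π²)); cross terms ∫x·sin(jπx/a)·sin(lπx/a) dx = 0 for j + l even and −4jla²/(π²(j² − l²)²) for j + l odd, ∫x²·sin(jπx/a)·sin(lπx/a) dx = (−1)^(j+l)·4jla³/(π²(j² − l²)²); higher powers the same way via product-to-sum and parts.
State is unnormalized: ∫|ψ|² dx = 23.381, and ∫ψ*·V(x)·ψ dx = 3581.3, so ⟨V⟩ = 3581.3 / 23.381.
⟨V⟩ = 153.17.

153.2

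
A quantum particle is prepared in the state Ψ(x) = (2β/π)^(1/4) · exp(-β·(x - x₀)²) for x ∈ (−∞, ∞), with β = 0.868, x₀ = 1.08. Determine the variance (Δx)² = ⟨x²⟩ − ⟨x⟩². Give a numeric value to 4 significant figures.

Compute ⟨x⟩ and ⟨x²⟩ separately, then (Δx)² = ⟨x²⟩ − ⟨x⟩².
Gaussian moments (u = x − x₀): ∫u^(2j)·e^(−2βu²) du = (2j−1)!!/(4β)^j · √(π/(2β)), odd powers integrate to 0; here √(π/(2β)) = 1.3452.
⟨x⟩ = 1.0800 and ⟨x²⟩ = 1.4544.
(Δx)² = 1.4544 − (1.0800)² = 0.28802.

0.2880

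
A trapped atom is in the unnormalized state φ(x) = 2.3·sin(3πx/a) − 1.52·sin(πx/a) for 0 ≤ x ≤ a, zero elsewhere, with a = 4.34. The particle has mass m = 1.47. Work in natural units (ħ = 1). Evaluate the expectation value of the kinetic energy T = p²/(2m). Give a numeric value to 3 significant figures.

T = −(ħ²/2m) d²/dx², so ⟨T⟩ = −(ħ²/2m) ∫ φ*·φ'' dx / ∫|φ|² dx; with m = 1.47.
d²/dx² sin(jπx/a) = −(jπ/a)²·sin(jπx/a); on 0 ≤ x ≤ a, ∫sin²(jπx/a) dx = a/2 and ∫sin(jπx/a)·sin(lπx/a) dx = 0 for j ≠ l, so only diagonal terms survive in ∫|φ|² and ∫φ·φ″; ∫φ·φ′ dx = [φ²/2] between the walls = 0.
State is unnormalized: ∫|φ|² dx = 16.493, and ∫φ*·(−ħ²/2m · φ'') dx = 19.307, so ⟨T⟩ = 19.307 / 16.493.
⟨T⟩ = 1.1706.

1.17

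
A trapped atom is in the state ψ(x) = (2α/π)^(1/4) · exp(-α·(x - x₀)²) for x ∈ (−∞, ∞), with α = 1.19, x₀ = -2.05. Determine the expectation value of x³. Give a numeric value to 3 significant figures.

⟨x³⟩ = ∫ x³·|ψ|² dx (integrals over the domain).
Gaussian moments (u = x − x₀): ∫u^(2j)·e^(−2αu²) du = (2j−1)!!/(4α)^j · √(π/(2α)), odd powers integrate to 0; here √(π/(2α)) = 1.1489.
⟨x³⟩ = -9.9071.

-9.91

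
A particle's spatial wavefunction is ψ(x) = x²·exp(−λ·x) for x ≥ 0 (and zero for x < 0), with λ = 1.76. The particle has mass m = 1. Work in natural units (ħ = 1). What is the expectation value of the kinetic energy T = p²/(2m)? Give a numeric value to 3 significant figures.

T = −(ħ²/2m) d²/dx², so ⟨T⟩ = −(ħ²/2m) ∫ ψ*·ψ'' dx / ∫|ψ|² dx; with m = 1.
Differentiate x²·exp(−λ·x) with the product rule; every integrand then reduces to terms xʲ·e^(−2λx) on [0, ∞), with ∫₀^∞ xʲ·e^(−2λx) dx = j!/(2λ)^(j+1).
State is unnormalized: ∫|ψ|² dx = 0.044412, and ∫ψ*·(−ħ²/2m · ψ'') dx = 0.022928, so ⟨T⟩ = 0.022928 / 0.044412.
⟨T⟩ = 0.51627.

0.516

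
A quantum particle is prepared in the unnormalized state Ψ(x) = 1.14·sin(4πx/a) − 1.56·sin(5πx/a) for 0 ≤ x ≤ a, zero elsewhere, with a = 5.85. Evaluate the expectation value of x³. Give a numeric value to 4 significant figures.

83.09

⟨x³⟩ = ∫ x³·|Ψ|² dx / ∫|Ψ|² dx (integrals over the domain).
On 0 ≤ x ≤ a (j ≠ l): ∫sin²(jπx/a) dx = a/2, ∫sin(jπx/a)·sin(lπx/a) dx = 0; diagonal moments ∫x·sin²(jπx/a) dx = a²/4, ∫x²·sin²(jπx/a) dx = a³·(1/6 − 1/(4j²π²)); cross terms ∫x·sin(jπx/a)·sin(lπx/a) dx = 0 for j + l even and −4jla²/(π²(j² − l²)²) for j + l odd, ∫x²·sin(jπx/a)·sin(lπx/a) dx = (−1)^(j+l)·4jla³/(π²(j² − l²)²); higher powers the same way via product-to-sum and parts.
State is unnormalized: ∫|Ψ|² dx = 10.920, and ∫Ψ*·x³·Ψ dx = 907.32, so ⟨x³⟩ = 907.32 / 10.920.
⟨x³⟩ = 83.091.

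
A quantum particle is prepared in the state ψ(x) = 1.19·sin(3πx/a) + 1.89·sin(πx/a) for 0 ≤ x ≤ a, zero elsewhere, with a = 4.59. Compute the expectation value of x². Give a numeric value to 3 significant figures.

6.95

⟨x²⟩ = ∫ x²·|ψ|² dx / ∫|ψ|² dx (integrals over the domain).
On 0 ≤ x ≤ a (j ≠ l): ∫sin²(jπx/a) dx = a/2, ∫sin(jπx/a)·sin(lπx/a) dx = 0; diagonal moments ∫x·sin²(jπx/a) dx = a²/4, ∫x²·sin²(jπx/a) dx = a³·(1/6 − 1/(4j²π²)); cross terms ∫x·sin(jπx/a)·sin(lπx/a) dx = 0 for j + l even and −4jla²/(π²(j² − l²)²) for j + l odd, ∫x²·sin(jπx/a)·sin(lπx/a) dx = (−1)^(j+l)·4jla³/(π²(j² − l²)²); higher powers the same way via product-to-sum and parts.
State is unnormalized: ∫|ψ|² dx = 11.448, and ∫ψ*·x²·ψ dx = 79.524, so ⟨x²⟩ = 79.524 / 11.448.
⟨x²⟩ = 6.9466.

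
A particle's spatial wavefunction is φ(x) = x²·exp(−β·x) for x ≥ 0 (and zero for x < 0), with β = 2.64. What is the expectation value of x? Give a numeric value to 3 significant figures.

⟨x⟩ = ∫ x·|φ|² dx / ∫|φ|² dx (integrals over the domain).
Every integrand reduces to terms xʲ·e^(−2βx) on [0, ∞); use ∫₀^∞ xʲ·e^(−2βx) dx = j!/(2β)^(j+1).
State is unnormalized: ∫|φ|² dx = 0.0058485, and ∫φ*·x·φ dx = 0.0055383, so ⟨x⟩ = 0.0055383 / 0.0058485.
⟨x⟩ = 0.94697.

0.947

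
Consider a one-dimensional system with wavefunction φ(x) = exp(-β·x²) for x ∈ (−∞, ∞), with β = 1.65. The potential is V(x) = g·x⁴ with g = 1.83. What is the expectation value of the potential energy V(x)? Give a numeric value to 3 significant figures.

⟨V⟩ = ∫ V(x)·|φ|² dx / ∫|φ|² dx.
Gaussian moments: ∫x^(2j)·e^(−2βx²) dx = (2j−1)!!/(4β)^j · √(π/(2β)), odd powers integrate to 0; here √(π/(2β)) = 0.97570.
State is unnormalized: ∫|φ|² dx = 0.97570, and ∫φ*·V(x)·φ dx = 0.12297, so ⟨V⟩ = 0.12297 / 0.97570.
⟨V⟩ = 0.12603.

0.126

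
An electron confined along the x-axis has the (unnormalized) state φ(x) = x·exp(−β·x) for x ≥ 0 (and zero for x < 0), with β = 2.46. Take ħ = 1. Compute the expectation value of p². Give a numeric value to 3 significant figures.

6.05

p² φ = −ħ² d²φ/dx²; ⟨p²⟩ = −ħ² ∫ φ*·φ'' dx / ∫|φ|² dx.
Differentiate x·exp(−β·x) with the product rule; every integrand then reduces to terms xʲ·e^(−2βx) on [0, ∞), with ∫₀^∞ xʲ·e^(−2βx) dx = j!/(2β)^(j+1).
State is unnormalized: ∫|φ|² dx = 0.016793, and ∫φ*·(−ħ² φ'') dx = 0.10163, so ⟨p²⟩ = 0.10163 / 0.016793.
⟨p²⟩ = 6.0516.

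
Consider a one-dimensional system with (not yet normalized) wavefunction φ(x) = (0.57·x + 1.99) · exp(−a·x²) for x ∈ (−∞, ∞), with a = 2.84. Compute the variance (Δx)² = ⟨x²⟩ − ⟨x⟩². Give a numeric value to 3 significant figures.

Compute ⟨x⟩ and ⟨x²⟩ separately, then (Δx)² = ⟨x²⟩ − ⟨x⟩².
Expand each integrand as polynomial × e^(−2ax²) and use ∫x^(2j)·e^(−2ax²) dx = (2j−1)!!/(4a)^j · √(π/(2a)), odd powers → 0; here √(π/(2a)) = 0.74371.
Normalization: ∫|φ|² dx = 2.9664.
⟨x⟩ = 0.050067 and ⟨x²⟩ = 0.089291.
(Δx)² = 0.089291 − (0.050067)² = 0.086784.

0.0868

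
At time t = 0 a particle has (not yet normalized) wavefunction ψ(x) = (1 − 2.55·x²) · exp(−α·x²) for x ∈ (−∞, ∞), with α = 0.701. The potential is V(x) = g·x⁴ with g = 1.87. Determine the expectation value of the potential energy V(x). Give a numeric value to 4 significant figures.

8.951

⟨V⟩ = ∫ V(x)·|ψ|² dx / ∫|ψ|² dx.
Expand each integrand as polynomial × e^(−2αx²) and use ∫x^(2j)·e^(−2αx²) dx = (2j−1)!!/(4α)^j · √(π/(2α)), odd powers → 0; here √(π/(2α)) = 1.4969.
State is unnormalized: ∫|ψ|² dx = 2.4883, and ∫ψ*·V(x)·ψ dx = 22.272, so ⟨V⟩ = 22.272 / 2.4883.
⟨V⟩ = 8.9506.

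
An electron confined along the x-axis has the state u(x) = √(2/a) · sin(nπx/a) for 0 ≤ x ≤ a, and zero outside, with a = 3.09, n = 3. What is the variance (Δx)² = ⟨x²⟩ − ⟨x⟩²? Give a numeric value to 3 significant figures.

Compute ⟨x⟩ and ⟨x²⟩ separately, then (Δx)² = ⟨x²⟩ − ⟨x⟩².
With sin²θ = (1 − cos2θ)/2 on 0 ≤ x ≤ a: ∫sin²(nπx/a) dx = a/2, ∫x·sin²(nπx/a) dx = a²/4, ∫x²·sin²(nπx/a) dx = a³·(1/6 − 1/(4n²π²)); higher powers xᵏ the same way, integrating xᵏ·cos(2nπx/a) by parts.
⟨x⟩ = 1.5450 and ⟨x²⟩ = 3.1290.
(Δx)² = 3.1290 − (1.5450)² = 0.74193.

0.742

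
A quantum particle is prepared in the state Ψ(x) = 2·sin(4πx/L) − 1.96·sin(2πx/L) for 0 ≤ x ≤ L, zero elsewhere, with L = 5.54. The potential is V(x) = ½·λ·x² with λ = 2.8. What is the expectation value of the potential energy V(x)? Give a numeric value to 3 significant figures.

12.1

⟨V⟩ = ∫ V(x)·|Ψ|² dx / ∫|Ψ|² dx.
On 0 ≤ x ≤ L (j ≠ l): ∫sin²(jπx/L) dx = L/2, ∫sin(jπx/L)·sin(lπx/L) dx = 0; diagonal moments ∫x·sin²(jπx/L) dx = L²/4, ∫x²·sin²(jπx/L) dx = L³·(1/6 − 1/(4j²π²)); cross terms ∫x·sin(jπx/L)·sin(lπx/L) dx = 0 for j + l even and −4jlL²/(π²(j² − l²)²) for j + l odd, ∫x²·sin(jπx/L)·sin(lπx/L) dx = (−1)^(j+l)·4jlL³/(π²(j² − l²)²); higher powers the same way via product-to-sum and parts.
State is unnormalized: ∫|Ψ|² dx = 21.721, and ∫Ψ*·V(x)·Ψ dx = 261.79, so ⟨V⟩ = 261.79 / 21.721.
⟨V⟩ = 12.052.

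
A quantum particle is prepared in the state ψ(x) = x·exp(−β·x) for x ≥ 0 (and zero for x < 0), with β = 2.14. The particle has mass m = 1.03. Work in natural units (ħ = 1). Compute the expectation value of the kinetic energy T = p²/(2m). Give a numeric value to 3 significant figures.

2.22

T = −(ħ²/2m) d²/dx², so ⟨T⟩ = −(ħ²/2m) ∫ ψ*·ψ'' dx / ∫|ψ|² dx; with m = 1.03.
Differentiate x·exp(−β·x) with the product rule; every integrand then reduces to terms xʲ·e^(−2βx) on [0, ∞), with ∫₀^∞ xʲ·e^(−2βx) dx = j!/(2β)^(j+1).
State is unnormalized: ∫|ψ|² dx = 0.025509, and ∫ψ*·(−ħ²/2m · ψ'') dx = 0.056710, so ⟨T⟩ = 0.056710 / 0.025509.
⟨T⟩ = 2.2231.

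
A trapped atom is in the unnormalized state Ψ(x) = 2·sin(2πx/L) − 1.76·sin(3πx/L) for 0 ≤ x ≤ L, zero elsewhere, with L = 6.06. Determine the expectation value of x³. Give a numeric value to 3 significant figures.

⟨x³⟩ = ∫ x³·|Ψ|² dx / ∫|Ψ|² dx (integrals over the domain).
On 0 ≤ x ≤ L (j ≠ l): ∫sin²(jπx/L) dx = L/2, ∫sin(jπx/L)·sin(lπx/L) dx = 0; diagonal moments ∫x·sin²(jπx/L) dx = L²/4, ∫x²·sin²(jπx/L) dx = L³·(1/6 − 1/(4j²π²)); cross terms ∫x·sin(jπx/L)·sin(lπx/L) dx = 0 for j + l even and −4jlL²/(π²(j² − l²)²) for j + l odd, ∫x²·sin(jπx/L)·sin(lπx/L) dx = (−1)^(j+l)·4jlL³/(π²(j² − l²)²); higher powers the same way via product-to-sum and parts.
State is unnormalized: ∫|Ψ|² dx = 21.506, and ∫Ψ*·x³·Ψ dx = 1929.0, so ⟨x³⟩ = 1929.0 / 21.506.
⟨x³⟩ = 89.697.

89.7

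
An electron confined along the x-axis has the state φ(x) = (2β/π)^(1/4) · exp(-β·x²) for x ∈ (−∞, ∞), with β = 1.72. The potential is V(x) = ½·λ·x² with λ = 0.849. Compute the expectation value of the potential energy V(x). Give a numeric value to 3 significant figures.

0.0617

⟨V⟩ = ∫ V(x)·|φ|² dx.
Gaussian moments: ∫x^(2j)·e^(−2βx²) dx = (2j−1)!!/(4β)^j · √(π/(2β)), odd powers integrate to 0; here √(π/(2β)) = 0.95564.
⟨V⟩ = 0.061701.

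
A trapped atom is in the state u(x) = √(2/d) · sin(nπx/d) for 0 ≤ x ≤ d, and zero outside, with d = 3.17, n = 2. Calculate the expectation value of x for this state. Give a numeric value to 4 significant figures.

⟨x⟩ = ∫ x·|u|² dx (integrals over the domain).
With sin²θ = (1 − cos2θ)/2 on 0 ≤ x ≤ d: ∫sin²(nπx/d) dx = d/2, ∫x·sin²(nπx/d) dx = d²/4, ∫x²·sin²(nπx/d) dx = d³·(1/6 − 1/(4n²π²)); higher powers xᵏ the same way, integrating xᵏ·cos(2nπx/d) by parts.
⟨x⟩ = 1.5850.

1.585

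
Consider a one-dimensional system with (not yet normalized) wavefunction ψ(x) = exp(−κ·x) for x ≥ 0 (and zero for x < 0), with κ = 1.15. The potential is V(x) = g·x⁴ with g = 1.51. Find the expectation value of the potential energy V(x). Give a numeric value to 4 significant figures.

⟨V⟩ = ∫ V(x)·|ψ|² dx / ∫|ψ|² dx.
Every integrand reduces to terms xʲ·e^(−2κx) on [0, ∞); use ∫₀^∞ xʲ·e^(−2κx) dx = j!/(2κ)^(j+1).
State is unnormalized: ∫|ψ|² dx = 0.43478, and ∫ψ*·V(x)·ψ dx = 0.56305, so ⟨V⟩ = 0.56305 / 0.43478.
⟨V⟩ = 1.2950.

1.295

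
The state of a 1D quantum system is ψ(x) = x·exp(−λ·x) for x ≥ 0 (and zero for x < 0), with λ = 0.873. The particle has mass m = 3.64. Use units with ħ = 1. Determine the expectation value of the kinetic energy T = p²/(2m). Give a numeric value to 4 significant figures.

T = −(ħ²/2m) d²/dx², so ⟨T⟩ = −(ħ²/2m) ∫ ψ*·ψ'' dx / ∫|ψ|² dx; with m = 3.64.
Differentiate x·exp(−λ·x) with the product rule; every integrand then reduces to terms xʲ·e^(−2λx) on [0, ∞), with ∫₀^∞ xʲ·e^(−2λx) dx = j!/(2λ)^(j+1).
State is unnormalized: ∫|ψ|² dx = 0.37575, and ∫ψ*·(−ħ²/2m · ψ'') dx = 0.039336, so ⟨T⟩ = 0.039336 / 0.37575.
⟨T⟩ = 0.10469.

0.1047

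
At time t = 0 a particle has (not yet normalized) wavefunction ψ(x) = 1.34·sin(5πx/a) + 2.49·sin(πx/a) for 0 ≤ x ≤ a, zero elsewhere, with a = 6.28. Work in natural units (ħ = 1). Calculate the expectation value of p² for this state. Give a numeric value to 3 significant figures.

1.60

p² ψ = −ħ² d²ψ/dx²; ⟨p²⟩ = −ħ² ∫ ψ*·ψ'' dx / ∫|ψ|² dx.
d²/dx² sin(jπx/a) = −(jπ/a)²·sin(jπx/a); on 0 ≤ x ≤ a, ∫sin²(jπx/a) dx = a/2 and ∫sin(jπx/a)·sin(lπx/a) dx = 0 for j ≠ l, so only diagonal terms survive in ∫|ψ|² and ∫ψ·ψ″; ∫ψ·ψ′ dx = [ψ²/2] between the walls = 0.
State is unnormalized: ∫|ψ|² dx = 25.106, and ∫ψ*·(−ħ² ψ'') dx = 40.146, so ⟨p²⟩ = 40.146 / 25.106.
⟨p²⟩ = 1.5990.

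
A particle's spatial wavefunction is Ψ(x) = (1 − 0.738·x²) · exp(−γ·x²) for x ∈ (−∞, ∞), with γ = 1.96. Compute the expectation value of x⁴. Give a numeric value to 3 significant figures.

⟨x⁴⟩ = ∫ x⁴·|Ψ|² dx / ∫|Ψ|² dx (integrals over the domain).
Expand each integrand as polynomial × e^(−2γx²) and use ∫x^(2j)·e^(−2γx²) dx = (2j−1)!!/(4γ)^j · √(π/(2γ)), odd powers → 0; here √(π/(2γ)) = 0.89522.
State is unnormalized: ∫|Ψ|² dx = 0.75048, and ∫Ψ*·x⁴·Ψ dx = 0.016115, so ⟨x⁴⟩ = 0.016115 / 0.75048.
⟨x⁴⟩ = 0.021472.

0.0215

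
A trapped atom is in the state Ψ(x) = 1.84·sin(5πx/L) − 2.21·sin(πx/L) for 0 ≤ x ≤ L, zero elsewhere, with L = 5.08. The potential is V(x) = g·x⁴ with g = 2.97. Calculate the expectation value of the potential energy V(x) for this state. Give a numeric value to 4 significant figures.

⟨V⟩ = ∫ V(x)·|Ψ|² dx / ∫|Ψ|² dx.
On 0 ≤ x ≤ L (j ≠ l): ∫sin²(jπx/L) dx = L/2, ∫sin(jπx/L)·sin(lπx/L) dx = 0; diagonal moments ∫x·sin²(jπx/L) dx = L²/4, ∫x²·sin²(jπx/L) dx = L³·(1/6 − 1/(4j²π²)); cross terms ∫x·sin(jπx/L)·sin(lπx/L) dx = 0 for j + l even and −4jlL²/(π²(j² − l²)²) for j + l odd, ∫x²·sin(jπx/L)·sin(lπx/L) dx = (−1)^(j+l)·4jlL³/(π²(j² − l²)²); higher powers the same way via product-to-sum and parts.
State is unnormalized: ∫|Ψ|² dx = 21.005, and ∫Ψ*·V(x)·Ψ dx = 5589.1, so ⟨V⟩ = 5589.1 / 21.005.
⟨V⟩ = 266.08.

266.1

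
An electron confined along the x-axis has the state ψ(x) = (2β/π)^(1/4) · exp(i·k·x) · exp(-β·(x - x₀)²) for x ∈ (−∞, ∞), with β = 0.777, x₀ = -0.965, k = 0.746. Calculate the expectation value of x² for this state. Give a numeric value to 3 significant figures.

⟨x²⟩ = ∫ x²·|ψ|² dx (integrals over the domain).
Gaussian moments (u = x − x₀): ∫u^(2j)·e^(−2βu²) du = (2j−1)!!/(4β)^j · √(π/(2β)), odd powers integrate to 0; here √(π/(2β)) = 1.4218.
⟨x²⟩ = 1.2530.

1.25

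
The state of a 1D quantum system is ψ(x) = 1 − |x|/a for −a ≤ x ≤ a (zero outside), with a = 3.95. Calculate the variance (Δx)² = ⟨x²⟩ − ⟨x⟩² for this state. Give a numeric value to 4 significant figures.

1.560

Compute ⟨x⟩ and ⟨x²⟩ separately, then (Δx)² = ⟨x²⟩ − ⟨x⟩².
ψ is even, so ∫ over [−a, a] = 2∫₀ᵃ with ψ = 1 − x/a there: ∫₀ᵃ (1 − x/a)² dx = a/3, ∫₀ᵃ x²(1 − x/a)² dx = a³/30, ∫₀ᵃ x⁴(1 − x/a)² dx = a⁵/105.
Normalization: ∫|ψ|² dx = 2.6333.
⟨x⟩ = 0.0000 and ⟨x²⟩ = 1.5603.
(Δx)² = 1.5603 − (0.0000)² = 1.5603.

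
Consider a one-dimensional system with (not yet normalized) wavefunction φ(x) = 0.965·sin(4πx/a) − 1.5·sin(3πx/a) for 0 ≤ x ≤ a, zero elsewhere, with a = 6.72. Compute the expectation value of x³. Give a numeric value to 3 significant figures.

122.

⟨x³⟩ = ∫ x³·|φ|² dx / ∫|φ|² dx (integrals over the domain).
On 0 ≤ x ≤ a (j ≠ l): ∫sin²(jπx/a) dx = a/2, ∫sin(jπx/a)·sin(lπx/a) dx = 0; diagonal moments ∫x·sin²(jπx/a) dx = a²/4, ∫x²·sin²(jπx/a) dx = a³·(1/6 − 1/(4j²π²)); cross terms ∫x·sin(jπx/a)·sin(lπx/a) dx = 0 for j + l even and −4jla²/(π²(j² − l²)²) for j + l odd, ∫x²·sin(jπx/a)·sin(lπx/a) dx = (−1)^(j+l)·4jla³/(π²(j² − l²)²); higher powers the same way via product-to-sum and parts.
State is unnormalized: ∫|φ|² dx = 10.689, and ∫φ*·x³·φ dx = 1302.5, so ⟨x³⟩ = 1302.5 / 10.689.
⟨x³⟩ = 121.86.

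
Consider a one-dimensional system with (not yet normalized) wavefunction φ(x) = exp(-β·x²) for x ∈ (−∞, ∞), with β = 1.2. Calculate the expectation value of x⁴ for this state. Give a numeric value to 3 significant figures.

0.130

⟨x⁴⟩ = ∫ x⁴·|φ|² dx / ∫|φ|² dx (integrals over the domain).
Gaussian moments: ∫x^(2j)·e^(−2βx²) dx = (2j−1)!!/(4β)^j · √(π/(2β)), odd powers integrate to 0; here √(π/(2β)) = 1.1441.
State is unnormalized: ∫|φ|² dx = 1.1441, and ∫φ*·x⁴·φ dx = 0.14897, so ⟨x⁴⟩ = 0.14897 / 1.1441.
⟨x⁴⟩ = 0.13021.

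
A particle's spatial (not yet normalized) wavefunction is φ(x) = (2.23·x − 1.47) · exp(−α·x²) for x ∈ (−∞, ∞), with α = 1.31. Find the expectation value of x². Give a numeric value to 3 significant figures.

0.307

⟨x²⟩ = ∫ x²·|φ|² dx / ∫|φ|² dx (integrals over the domain).
Expand each integrand as polynomial × e^(−2αx²) and use ∫x^(2j)·e^(−2αx²) dx = (2j−1)!!/(4α)^j · √(π/(2α)), odd powers → 0; here √(π/(2α)) = 1.0950.
State is unnormalized: ∫|φ|² dx = 3.4054, and ∫φ*·x²·φ dx = 1.0465, so ⟨x²⟩ = 1.0465 / 3.4054.
⟨x²⟩ = 0.30731.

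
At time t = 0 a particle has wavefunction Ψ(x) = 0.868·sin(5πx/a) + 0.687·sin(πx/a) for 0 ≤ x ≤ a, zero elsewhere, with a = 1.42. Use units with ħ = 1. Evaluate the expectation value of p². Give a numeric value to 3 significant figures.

77.1

p² Ψ = −ħ² d²Ψ/dx²; ⟨p²⟩ = −ħ² ∫ Ψ*·Ψ'' dx / ∫|Ψ|² dx.
d²/dx² sin(jπx/a) = −(jπ/a)²·sin(jπx/a); on 0 ≤ x ≤ a, ∫sin²(jπx/a) dx = a/2 and ∫sin(jπx/a)·sin(lπx/a) dx = 0 for j ≠ l, so only diagonal terms survive in ∫|Ψ|² and ∫Ψ·Ψ″; ∫Ψ·Ψ′ dx = [Ψ²/2] between the walls = 0.
State is unnormalized: ∫|Ψ|² dx = 0.87003, and ∫Ψ*·(−ħ² Ψ'') dx = 67.098, so ⟨p²⟩ = 67.098 / 0.87003.
⟨p²⟩ = 77.121.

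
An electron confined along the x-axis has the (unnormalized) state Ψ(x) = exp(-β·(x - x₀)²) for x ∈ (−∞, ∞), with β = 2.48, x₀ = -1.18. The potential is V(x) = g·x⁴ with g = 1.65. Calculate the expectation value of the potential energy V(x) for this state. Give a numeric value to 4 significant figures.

4.639

⟨V⟩ = ∫ V(x)·|Ψ|² dx / ∫|Ψ|² dx.
Gaussian moments (u = x − x₀): ∫u^(2j)·e^(−2βu²) du = (2j−1)!!/(4β)^j · √(π/(2β)), odd powers integrate to 0; here √(π/(2β)) = 0.79586.
State is unnormalized: ∫|Ψ|² dx = 0.79586, and ∫Ψ*·V(x)·Ψ dx = 3.6919, so ⟨V⟩ = 3.6919 / 0.79586.
⟨V⟩ = 4.6389.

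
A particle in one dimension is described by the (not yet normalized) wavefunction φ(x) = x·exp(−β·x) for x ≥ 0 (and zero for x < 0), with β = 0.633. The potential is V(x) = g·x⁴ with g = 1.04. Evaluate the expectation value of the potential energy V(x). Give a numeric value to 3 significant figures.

146.

⟨V⟩ = ∫ V(x)·|φ|² dx / ∫|φ|² dx.
Every integrand reduces to terms xʲ·e^(−2βx) on [0, ∞); use ∫₀^∞ xʲ·e^(−2βx) dx = j!/(2β)^(j+1).
State is unnormalized: ∫|φ|² dx = 0.98566, and ∫φ*·V(x)·φ dx = 143.66, so ⟨V⟩ = 143.66 / 0.98566.
⟨V⟩ = 145.75.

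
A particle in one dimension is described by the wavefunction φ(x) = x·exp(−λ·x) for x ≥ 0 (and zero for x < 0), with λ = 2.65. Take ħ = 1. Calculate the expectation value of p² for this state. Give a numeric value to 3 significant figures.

7.02

p² φ = −ħ² d²φ/dx²; ⟨p²⟩ = −ħ² ∫ φ*·φ'' dx / ∫|φ|² dx.
Differentiate x·exp(−λ·x) with the product rule; every integrand then reduces to terms xʲ·e^(−2λx) on [0, ∞), with ∫₀^∞ xʲ·e^(−2λx) dx = j!/(2λ)^(j+1).
State is unnormalized: ∫|φ|² dx = 0.013434, and ∫φ*·(−ħ² φ'') dx = 0.094340, so ⟨p²⟩ = 0.094340 / 0.013434.
⟨p²⟩ = 7.0225.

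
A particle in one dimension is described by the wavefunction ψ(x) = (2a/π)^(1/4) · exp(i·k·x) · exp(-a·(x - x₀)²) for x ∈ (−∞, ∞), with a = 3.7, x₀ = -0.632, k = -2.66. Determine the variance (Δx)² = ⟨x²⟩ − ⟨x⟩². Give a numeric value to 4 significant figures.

0.06757

Compute ⟨x⟩ and ⟨x²⟩ separately, then (Δx)² = ⟨x²⟩ − ⟨x⟩².
Gaussian moments (u = x − x₀): ∫u^(2j)·e^(−2au²) du = (2j−1)!!/(4a)^j · √(π/(2a)), odd powers integrate to 0; here √(π/(2a)) = 0.65157.
⟨x⟩ = -0.63200 and ⟨x²⟩ = 0.46699.
(Δx)² = 0.46699 − (-0.63200)² = 0.067568.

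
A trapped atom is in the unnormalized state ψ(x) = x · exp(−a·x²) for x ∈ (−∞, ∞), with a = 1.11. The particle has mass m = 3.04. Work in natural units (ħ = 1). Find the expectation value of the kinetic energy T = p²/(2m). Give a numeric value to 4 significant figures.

0.5477

T = −(ħ²/2m) d²/dx², so ⟨T⟩ = −(ħ²/2m) ∫ ψ*·ψ'' dx / ∫|ψ|² dx; with m = 3.04.
Expand each integrand as polynomial × e^(−2ax²) and use ∫x^(2j)·e^(−2ax²) dx = (2j−1)!!/(4a)^j · √(π/(2a)), odd powers → 0; here √(π/(2a)) = 1.1896. Differentiate with the product rule, d/dx e^(−ax²) = −2ax·e^(−ax²).
State is unnormalized: ∫|ψ|² dx = 0.26793, and ∫ψ*·(−ħ²/2m · ψ'') dx = 0.14674, so ⟨T⟩ = 0.14674 / 0.26793.
⟨T⟩ = 0.54770.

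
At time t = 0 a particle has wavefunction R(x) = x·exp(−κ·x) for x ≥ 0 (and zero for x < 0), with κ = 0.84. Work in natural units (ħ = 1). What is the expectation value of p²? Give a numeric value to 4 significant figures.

p² R = −ħ² d²R/dx²; ⟨p²⟩ = −ħ² ∫ R*·R'' dx / ∫|R|² dx.
Differentiate x·exp(−κ·x) with the product rule; every integrand then reduces to terms xʲ·e^(−2κx) on [0, ∞), with ∫₀^∞ xʲ·e^(−2κx) dx = j!/(2κ)^(j+1).
State is unnormalized: ∫|R|² dx = 0.42180, and ∫R*·(−ħ² R'') dx = 0.29762, so ⟨p²⟩ = 0.29762 / 0.42180.
⟨p²⟩ = 0.70560.

0.7056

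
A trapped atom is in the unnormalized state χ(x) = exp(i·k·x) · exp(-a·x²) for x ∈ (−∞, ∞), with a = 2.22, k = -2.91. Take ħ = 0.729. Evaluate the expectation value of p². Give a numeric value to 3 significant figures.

5.68

p² χ = −ħ² d²χ/dx²; ⟨p²⟩ = −ħ² ∫ χ*·χ'' dx / ∫|χ|² dx.
Gaussian moments: ∫x^(2j)·e^(−2ax²) dx = (2j−1)!!/(4a)^j · √(π/(2a)), odd powers integrate to 0; here √(π/(2a)) = 0.84117. Derivatives: χ′ = (ik − 2ax)·χ, χ″ = ((ik − 2ax)² − 2a)·χ; the odd-in-x pieces drop out.
State is unnormalized: ∫|χ|² dx = 0.84117, and ∫χ*·(−ħ² χ'') dx = 4.7779, so ⟨p²⟩ = 4.7779 / 0.84117.
⟨p²⟩ = 5.6801.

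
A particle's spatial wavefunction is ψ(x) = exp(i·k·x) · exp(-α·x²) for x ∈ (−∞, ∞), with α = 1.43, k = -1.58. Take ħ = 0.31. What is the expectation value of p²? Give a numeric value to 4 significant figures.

p² ψ = −ħ² d²ψ/dx²; ⟨p²⟩ = −ħ² ∫ ψ*·ψ'' dx / ∫|ψ|² dx.
Gaussian moments: ∫x^(2j)·e^(−2αx²) dx = (2j−1)!!/(4α)^j · √(π/(2α)), odd powers integrate to 0; here √(π/(2α)) = 1.0481. Derivatives: ψ′ = (ik − 2αx)·ψ, ψ″ = ((ik − 2αx)² − 2α)·ψ; the odd-in-x pieces drop out.
State is unnormalized: ∫|ψ|² dx = 1.0481, and ∫ψ*·(−ħ² ψ'') dx = 0.39547, so ⟨p²⟩ = 0.39547 / 1.0481.
⟨p²⟩ = 0.37733.

0.3773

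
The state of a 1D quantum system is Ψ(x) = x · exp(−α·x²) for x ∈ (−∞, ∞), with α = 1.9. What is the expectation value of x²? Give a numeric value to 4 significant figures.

⟨x²⟩ = ∫ x²·|Ψ|² dx / ∫|Ψ|² dx (integrals over the domain).
Expand each integrand as polynomial × e^(−2αx²) and use ∫x^(2j)·e^(−2αx²) dx = (2j−1)!!/(4α)^j · √(π/(2α)), odd powers → 0; here √(π/(2α)) = 0.90925.
State is unnormalized: ∫|Ψ|² dx = 0.11964, and ∫Ψ*·x²·Ψ dx = 0.047226, so ⟨x²⟩ = 0.047226 / 0.11964.
⟨x²⟩ = 0.39474.

0.3947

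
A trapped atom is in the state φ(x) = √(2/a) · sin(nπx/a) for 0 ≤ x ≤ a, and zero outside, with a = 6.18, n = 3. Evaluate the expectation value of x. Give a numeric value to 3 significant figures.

3.09

⟨x⟩ = ∫ x·|φ|² dx (integrals over the domain).
With sin²θ = (1 − cos2θ)/2 on 0 ≤ x ≤ a: ∫sin²(nπx/a) dx = a/2, ∫x·sin²(nπx/a) dx = a²/4, ∫x²·sin²(nπx/a) dx = a³·(1/6 − 1/(4n²π²)); higher powers xᵏ the same way, integrating xᵏ·cos(2nπx/a) by parts.
⟨x⟩ = 3.0900.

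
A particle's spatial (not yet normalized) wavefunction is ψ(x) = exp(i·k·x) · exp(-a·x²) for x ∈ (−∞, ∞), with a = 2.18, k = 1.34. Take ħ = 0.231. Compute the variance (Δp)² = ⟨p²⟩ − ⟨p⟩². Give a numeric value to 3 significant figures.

0.116

Compute ⟨p⟩ and ⟨p²⟩ separately; (Δp)² = ⟨p²⟩ − ⟨p⟩².
Gaussian moments: ∫x^(2j)·e^(−2ax²) dx = (2j−1)!!/(4a)^j · √(π/(2a)), odd powers integrate to 0; here √(π/(2a)) = 0.84885. Derivatives: ψ′ = (ik − 2ax)·ψ, ψ″ = ((ik − 2ax)² − 2a)·ψ; the odd-in-x pieces drop out.
Normalization: ∫|ψ|² dx = 0.84885.
⟨p⟩ = 0.30954 and ⟨p²⟩ = 0.21214.
(Δp)² = 0.21214 − (0.30954)² = 0.11633.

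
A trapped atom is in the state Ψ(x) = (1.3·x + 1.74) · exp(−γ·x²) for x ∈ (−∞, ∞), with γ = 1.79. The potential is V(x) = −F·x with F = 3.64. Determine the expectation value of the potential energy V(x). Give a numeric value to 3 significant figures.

⟨V⟩ = ∫ V(x)·|Ψ|² dx / ∫|Ψ|² dx.
Expand each integrand as polynomial × e^(−2γx²) and use ∫x^(2j)·e^(−2γx²) dx = (2j−1)!!/(4γ)^j · √(π/(2γ)), odd powers → 0; here √(π/(2γ)) = 0.93677.
State is unnormalized: ∫|Ψ|² dx = 3.0573, and ∫Ψ*·V(x)·Ψ dx = -2.1545, so ⟨V⟩ = -2.1545 / 3.0573.
⟨V⟩ = -0.70471.

-0.705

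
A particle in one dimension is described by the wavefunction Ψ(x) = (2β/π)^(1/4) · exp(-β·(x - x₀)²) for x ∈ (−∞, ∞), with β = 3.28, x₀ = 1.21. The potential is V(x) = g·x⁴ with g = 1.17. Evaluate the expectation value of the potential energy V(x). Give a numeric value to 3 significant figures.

3.31

⟨V⟩ = ∫ V(x)·|Ψ|² dx.
Gaussian moments (u = x − x₀): ∫u^(2j)·e^(−2βu²) du = (2j−1)!!/(4β)^j · √(π/(2β)), odd powers integrate to 0; here √(π/(2β)) = 0.69203.
⟨V⟩ = 3.3118.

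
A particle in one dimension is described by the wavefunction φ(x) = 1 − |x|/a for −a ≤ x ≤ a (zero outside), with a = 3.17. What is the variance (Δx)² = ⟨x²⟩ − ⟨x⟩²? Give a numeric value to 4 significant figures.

1.005

Compute ⟨x⟩ and ⟨x²⟩ separately, then (Δx)² = ⟨x²⟩ − ⟨x⟩².
φ is even, so ∫ over [−a, a] = 2∫₀ᵃ with φ = 1 − x/a there: ∫₀ᵃ (1 − x/a)² dx = a/3, ∫₀ᵃ x²(1 − x/a)² dx = a³/30, ∫₀ᵃ x⁴(1 − x/a)² dx = a⁵/105.
Normalization: ∫|φ|² dx = 2.1133.
⟨x⟩ = 0.0000 and ⟨x²⟩ = 1.0049.
(Δx)² = 1.0049 − (0.0000)² = 1.0049.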